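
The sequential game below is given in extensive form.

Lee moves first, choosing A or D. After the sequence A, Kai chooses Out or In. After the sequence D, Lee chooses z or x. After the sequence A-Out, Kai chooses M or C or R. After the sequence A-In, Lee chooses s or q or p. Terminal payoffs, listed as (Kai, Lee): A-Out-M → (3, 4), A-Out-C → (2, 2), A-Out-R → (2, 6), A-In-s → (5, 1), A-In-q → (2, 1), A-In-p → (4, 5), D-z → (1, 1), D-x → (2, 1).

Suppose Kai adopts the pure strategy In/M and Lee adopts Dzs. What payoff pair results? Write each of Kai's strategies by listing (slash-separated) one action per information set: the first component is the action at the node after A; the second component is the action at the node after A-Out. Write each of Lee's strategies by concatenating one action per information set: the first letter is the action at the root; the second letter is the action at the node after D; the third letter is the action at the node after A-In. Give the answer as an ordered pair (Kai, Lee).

Trace the play path from the root:
  Lee plays D
  Lee plays z at [D]
→ terminal payoff (1, 1).
(Kai's choice at the node after A is never reached on this path, so it doesn't affect the outcome.)

(1, 1)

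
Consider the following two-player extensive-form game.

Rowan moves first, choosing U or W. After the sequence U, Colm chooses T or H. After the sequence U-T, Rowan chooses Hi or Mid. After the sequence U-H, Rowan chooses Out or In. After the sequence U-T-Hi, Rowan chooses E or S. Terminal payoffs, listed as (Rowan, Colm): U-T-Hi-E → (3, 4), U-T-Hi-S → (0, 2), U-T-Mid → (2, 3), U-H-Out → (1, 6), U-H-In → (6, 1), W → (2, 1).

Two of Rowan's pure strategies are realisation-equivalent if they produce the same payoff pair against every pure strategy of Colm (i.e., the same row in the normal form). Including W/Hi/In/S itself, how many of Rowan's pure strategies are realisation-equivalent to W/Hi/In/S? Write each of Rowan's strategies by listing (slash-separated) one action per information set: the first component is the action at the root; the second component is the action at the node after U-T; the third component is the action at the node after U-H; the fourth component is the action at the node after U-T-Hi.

Row for W/Hi/In/S (columns T, H): (2,1) (2,1).
Under W/Hi/In/S, Rowan's choice at the node after U-T and at the node after U-H and at the node after U-T-Hi can never be reached regardless of what Colm does, so varying those choices leaves every outcome unchanged.
Holding the reachable choices fixed and varying the unreachable ones freely already gives 2 × 2 × 2 = 8 equivalent strategies.
No other strategy reproduces this row, so those 8 are the full class: W/Hi/Out/E, W/Hi/Out/S, W/Hi/In/E, W/Hi/In/S, W/Mid/Out/E, W/Mid/Out/S, W/Mid/In/E, W/Mid/In/S.

8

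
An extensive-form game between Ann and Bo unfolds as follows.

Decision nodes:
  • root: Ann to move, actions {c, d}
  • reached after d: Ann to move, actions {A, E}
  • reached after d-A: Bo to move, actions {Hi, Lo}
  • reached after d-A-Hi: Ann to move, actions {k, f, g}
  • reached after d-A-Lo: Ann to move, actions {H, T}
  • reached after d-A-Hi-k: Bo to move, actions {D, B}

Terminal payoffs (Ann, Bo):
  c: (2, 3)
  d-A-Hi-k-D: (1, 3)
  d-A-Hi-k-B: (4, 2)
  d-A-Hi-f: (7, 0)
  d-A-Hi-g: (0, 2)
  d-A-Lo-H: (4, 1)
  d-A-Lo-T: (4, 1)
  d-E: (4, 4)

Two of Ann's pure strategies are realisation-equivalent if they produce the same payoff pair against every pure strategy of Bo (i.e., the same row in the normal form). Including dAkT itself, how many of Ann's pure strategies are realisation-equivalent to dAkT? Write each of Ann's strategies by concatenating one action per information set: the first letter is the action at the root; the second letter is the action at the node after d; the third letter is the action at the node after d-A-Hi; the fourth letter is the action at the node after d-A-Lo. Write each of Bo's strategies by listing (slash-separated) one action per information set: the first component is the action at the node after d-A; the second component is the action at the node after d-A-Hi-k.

2

Row for dAkT (columns Hi/D, Hi/B, Lo/D, Lo/B): (1,3) (4,2) (4,1) (4,1).
Every one of Ann's information sets is on the play path for some reply by Bo when Ann follows dAkT.
Even so, dAkH happens to produce the same payoff in every column — so 2 strategies share this row.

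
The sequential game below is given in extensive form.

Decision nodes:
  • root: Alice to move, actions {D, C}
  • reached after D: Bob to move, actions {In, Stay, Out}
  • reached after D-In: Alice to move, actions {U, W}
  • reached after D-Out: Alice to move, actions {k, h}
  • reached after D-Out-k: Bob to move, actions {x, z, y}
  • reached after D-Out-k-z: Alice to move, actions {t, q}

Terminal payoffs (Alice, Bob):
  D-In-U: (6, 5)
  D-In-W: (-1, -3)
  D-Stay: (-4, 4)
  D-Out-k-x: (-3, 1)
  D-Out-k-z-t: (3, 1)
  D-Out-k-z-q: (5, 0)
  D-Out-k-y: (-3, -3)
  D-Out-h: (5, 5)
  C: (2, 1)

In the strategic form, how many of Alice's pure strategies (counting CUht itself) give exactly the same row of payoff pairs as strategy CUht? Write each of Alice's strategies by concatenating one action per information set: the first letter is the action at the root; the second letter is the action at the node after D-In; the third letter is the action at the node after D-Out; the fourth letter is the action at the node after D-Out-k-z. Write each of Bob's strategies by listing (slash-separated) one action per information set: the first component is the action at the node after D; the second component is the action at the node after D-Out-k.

Row for CUht (columns In/x, In/z, In/y, Stay/x, Stay/z, Stay/y, Out/x, Out/z, Out/y): (2,1) (2,1) (2,1) (2,1) (2,1) (2,1) (2,1) (2,1) (2,1).
Under CUht, Alice's choice at the node after D-In and at the node after D-Out and at the node after D-Out-k-z can never be reached regardless of what Bob does, so varying those choices leaves every outcome unchanged.
Holding the reachable choices fixed and varying the unreachable ones freely already gives 2 × 2 × 2 = 8 equivalent strategies.
No other strategy reproduces this row, so those 8 are the full class: CUkt, CUkq, CUht, CUhq, CWkt, CWkq, CWht, CWhq.

8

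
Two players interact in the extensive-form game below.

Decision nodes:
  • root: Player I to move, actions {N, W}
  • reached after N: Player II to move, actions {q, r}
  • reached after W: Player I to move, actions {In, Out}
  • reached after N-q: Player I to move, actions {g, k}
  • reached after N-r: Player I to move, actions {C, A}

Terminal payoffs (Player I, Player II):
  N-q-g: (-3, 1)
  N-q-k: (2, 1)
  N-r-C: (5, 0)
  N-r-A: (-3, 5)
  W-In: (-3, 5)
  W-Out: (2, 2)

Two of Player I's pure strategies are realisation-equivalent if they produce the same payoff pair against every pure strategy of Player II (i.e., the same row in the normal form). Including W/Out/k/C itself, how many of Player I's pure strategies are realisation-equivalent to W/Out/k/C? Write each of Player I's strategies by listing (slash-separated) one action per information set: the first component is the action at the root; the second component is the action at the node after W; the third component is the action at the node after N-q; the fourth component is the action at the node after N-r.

4

Row for W/Out/k/C (columns q, r): (2,2) (2,2).
Under W/Out/k/C, Player I's choice at the node after N-q and at the node after N-r can never be reached regardless of what Player II does, so varying those choices leaves every outcome unchanged.
Holding the reachable choices fixed and varying the unreachable ones freely already gives 2 × 2 = 4 equivalent strategies.
No other strategy reproduces this row, so those 4 are the full class: W/Out/g/C, W/Out/g/A, W/Out/k/C, W/Out/k/A.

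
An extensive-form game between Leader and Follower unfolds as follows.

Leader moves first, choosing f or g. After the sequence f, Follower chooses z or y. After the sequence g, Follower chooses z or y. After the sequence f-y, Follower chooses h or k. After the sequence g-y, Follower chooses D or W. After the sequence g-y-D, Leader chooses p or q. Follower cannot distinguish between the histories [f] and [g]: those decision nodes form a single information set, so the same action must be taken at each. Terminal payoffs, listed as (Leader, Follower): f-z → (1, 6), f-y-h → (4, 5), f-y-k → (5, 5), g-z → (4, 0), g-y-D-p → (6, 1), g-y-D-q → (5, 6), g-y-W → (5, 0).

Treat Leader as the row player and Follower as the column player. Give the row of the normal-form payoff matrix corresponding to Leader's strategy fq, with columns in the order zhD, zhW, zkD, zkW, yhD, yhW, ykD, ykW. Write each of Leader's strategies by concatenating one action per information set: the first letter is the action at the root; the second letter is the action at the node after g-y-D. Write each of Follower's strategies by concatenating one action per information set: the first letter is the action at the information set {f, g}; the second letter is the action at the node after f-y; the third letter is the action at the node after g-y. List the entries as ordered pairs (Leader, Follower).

vs zhD: Leader plays f → Follower plays z at [f] → (1, 6)
vs zhW: Leader plays f → Follower plays z at [f] → (1, 6)
vs zkD: Leader plays f → Follower plays z at [f] → (1, 6)
vs zkW: Leader plays f → Follower plays z at [f] → (1, 6)
vs yhD: Leader plays f → Follower plays y at [f] → Follower plays h at [f-y] → (4, 5)
vs yhW: Leader plays f → Follower plays y at [f] → Follower plays h at [f-y] → (4, 5)
vs ykD: Leader plays f → Follower plays y at [f] → Follower plays k at [f-y] → (5, 5)
vs ykW: Leader plays f → Follower plays y at [f] → Follower plays k at [f-y] → (5, 5)

(1,6) (1,6) (1,6) (1,6) (4,5) (4,5) (5,5) (5,5)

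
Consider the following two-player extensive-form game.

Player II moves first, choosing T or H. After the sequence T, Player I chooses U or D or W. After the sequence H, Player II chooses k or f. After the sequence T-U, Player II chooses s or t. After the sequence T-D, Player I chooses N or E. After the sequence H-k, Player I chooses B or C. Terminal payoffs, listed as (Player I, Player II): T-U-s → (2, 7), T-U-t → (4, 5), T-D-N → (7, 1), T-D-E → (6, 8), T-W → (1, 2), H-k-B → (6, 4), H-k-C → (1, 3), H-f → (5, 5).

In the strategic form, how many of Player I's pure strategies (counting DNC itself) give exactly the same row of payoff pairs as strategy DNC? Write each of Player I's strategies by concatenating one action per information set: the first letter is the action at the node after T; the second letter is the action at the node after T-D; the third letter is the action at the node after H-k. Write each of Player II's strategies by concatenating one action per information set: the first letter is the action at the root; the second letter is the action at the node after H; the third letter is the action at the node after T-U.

Row for DNC (columns Tks, Tkt, Tfs, Tft, Hks, Hkt, Hfs, Hft): (7,1) (7,1) (7,1) (7,1) (1,3) (1,3) (5,5) (5,5).
Every one of Player I's information sets is on the play path for some reply by Player II when Player I follows DNC.
Changing the action at any of them therefore changes at least one column, so only DNC itself gives this row.

1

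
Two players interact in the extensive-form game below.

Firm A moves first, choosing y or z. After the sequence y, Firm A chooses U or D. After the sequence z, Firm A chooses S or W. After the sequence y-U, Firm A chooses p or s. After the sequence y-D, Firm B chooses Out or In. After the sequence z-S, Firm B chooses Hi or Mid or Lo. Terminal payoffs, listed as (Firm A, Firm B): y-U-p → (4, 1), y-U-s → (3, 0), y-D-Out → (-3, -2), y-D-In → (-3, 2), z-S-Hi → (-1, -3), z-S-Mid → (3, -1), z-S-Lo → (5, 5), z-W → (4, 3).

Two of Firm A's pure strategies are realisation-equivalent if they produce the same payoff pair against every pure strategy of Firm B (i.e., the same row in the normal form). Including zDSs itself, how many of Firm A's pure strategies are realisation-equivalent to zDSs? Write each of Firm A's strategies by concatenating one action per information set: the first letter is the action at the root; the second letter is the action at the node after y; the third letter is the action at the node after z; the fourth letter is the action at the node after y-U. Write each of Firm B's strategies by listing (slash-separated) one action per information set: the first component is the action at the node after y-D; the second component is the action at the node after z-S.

Row for zDSs (columns Out/Hi, Out/Mid, Out/Lo, In/Hi, In/Mid, In/Lo): (-1,-3) (3,-1) (5,5) (-1,-3) (3,-1) (5,5).
Under zDSs, Firm A's choice at the node after y and at the node after y-U can never be reached regardless of what Firm B does, so varying those choices leaves every outcome unchanged.
Holding the reachable choices fixed and varying the unreachable ones freely already gives 2 × 2 = 4 equivalent strategies.
No other strategy reproduces this row, so those 4 are the full class: zUSp, zUSs, zDSp, zDSs.

4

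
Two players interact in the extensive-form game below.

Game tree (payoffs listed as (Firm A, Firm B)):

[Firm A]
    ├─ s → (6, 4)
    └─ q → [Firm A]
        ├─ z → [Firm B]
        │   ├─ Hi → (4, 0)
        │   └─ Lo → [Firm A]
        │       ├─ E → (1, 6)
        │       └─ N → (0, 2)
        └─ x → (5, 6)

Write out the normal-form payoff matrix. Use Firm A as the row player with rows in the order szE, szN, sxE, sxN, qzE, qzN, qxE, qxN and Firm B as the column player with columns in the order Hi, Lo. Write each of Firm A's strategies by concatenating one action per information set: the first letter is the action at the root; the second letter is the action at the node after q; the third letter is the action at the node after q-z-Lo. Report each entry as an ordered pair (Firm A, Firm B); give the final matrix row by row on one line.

Row szE: Hi→(6,4), Lo→(6,4)
Row szN: Hi→(6,4), Lo→(6,4)
Row sxE: Hi→(6,4), Lo→(6,4)
Row sxN: Hi→(6,4), Lo→(6,4)
Row qzE: Hi→(4,0), Lo→(1,6)
Row qzN: Hi→(4,0), Lo→(0,2)
Row qxE: Hi→(5,6), Lo→(5,6)
Row qxN: Hi→(5,6), Lo→(5,6)

szE: (6,4) (6,4) | szN: (6,4) (6,4) | sxE: (6,4) (6,4) | sxN: (6,4) (6,4) | qzE: (4,0) (1,6) | qzN: (4,0) (0,2) | qxE: (5,6) (5,6) | qxN: (5,6) (5,6)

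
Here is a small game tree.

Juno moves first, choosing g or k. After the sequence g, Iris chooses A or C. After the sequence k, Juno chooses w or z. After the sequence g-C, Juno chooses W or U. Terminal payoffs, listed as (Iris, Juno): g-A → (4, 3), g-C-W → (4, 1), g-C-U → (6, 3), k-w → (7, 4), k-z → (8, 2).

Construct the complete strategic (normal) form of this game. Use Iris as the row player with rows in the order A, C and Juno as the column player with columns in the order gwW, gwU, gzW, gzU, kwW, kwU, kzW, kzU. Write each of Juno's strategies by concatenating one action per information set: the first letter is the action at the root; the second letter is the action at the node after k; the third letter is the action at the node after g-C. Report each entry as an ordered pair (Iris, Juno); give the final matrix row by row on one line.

          gwW      gwU      gzW      gzU      kwW      kwU      kzW      kzU
   A    (4,3)    (4,3)    (4,3)    (4,3)    (7,4)    (7,4)    (8,2)    (8,2)
   C    (4,1)    (6,3)    (4,1)    (6,3)    (7,4)    (7,4)    (8,2)    (8,2)

A: (4,3) (4,3) (4,3) (4,3) (7,4) (7,4) (8,2) (8,2) | C: (4,1) (6,3) (4,1) (6,3) (7,4) (7,4) (8,2) (8,2)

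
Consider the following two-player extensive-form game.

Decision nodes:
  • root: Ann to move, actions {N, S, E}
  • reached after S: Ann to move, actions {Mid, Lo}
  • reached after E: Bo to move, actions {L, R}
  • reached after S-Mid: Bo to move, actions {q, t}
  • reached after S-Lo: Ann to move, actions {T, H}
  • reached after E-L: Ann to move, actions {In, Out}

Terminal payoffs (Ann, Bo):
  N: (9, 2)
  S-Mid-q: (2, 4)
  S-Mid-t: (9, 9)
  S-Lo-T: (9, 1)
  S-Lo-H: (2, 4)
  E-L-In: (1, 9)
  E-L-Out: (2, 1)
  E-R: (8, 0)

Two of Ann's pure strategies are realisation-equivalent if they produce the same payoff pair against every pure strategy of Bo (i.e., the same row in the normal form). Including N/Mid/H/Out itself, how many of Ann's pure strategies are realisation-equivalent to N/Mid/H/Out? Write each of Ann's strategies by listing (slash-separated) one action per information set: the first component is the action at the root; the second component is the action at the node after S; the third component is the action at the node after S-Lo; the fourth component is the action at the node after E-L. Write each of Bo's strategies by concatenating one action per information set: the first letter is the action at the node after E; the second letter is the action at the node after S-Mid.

Row for N/Mid/H/Out (columns Lq, Lt, Rq, Rt): (9,2) (9,2) (9,2) (9,2).
Under N/Mid/H/Out, Ann's choice at the node after S and at the node after S-Lo and at the node after E-L can never be reached regardless of what Bo does, so varying those choices leaves every outcome unchanged.
Holding the reachable choices fixed and varying the unreachable ones freely already gives 2 × 2 × 2 = 8 equivalent strategies.
No other strategy reproduces this row, so those 8 are the full class: N/Mid/T/In, N/Mid/T/Out, N/Mid/H/In, N/Mid/H/Out, N/Lo/T/In, N/Lo/T/Out, N/Lo/H/In, N/Lo/H/Out.

8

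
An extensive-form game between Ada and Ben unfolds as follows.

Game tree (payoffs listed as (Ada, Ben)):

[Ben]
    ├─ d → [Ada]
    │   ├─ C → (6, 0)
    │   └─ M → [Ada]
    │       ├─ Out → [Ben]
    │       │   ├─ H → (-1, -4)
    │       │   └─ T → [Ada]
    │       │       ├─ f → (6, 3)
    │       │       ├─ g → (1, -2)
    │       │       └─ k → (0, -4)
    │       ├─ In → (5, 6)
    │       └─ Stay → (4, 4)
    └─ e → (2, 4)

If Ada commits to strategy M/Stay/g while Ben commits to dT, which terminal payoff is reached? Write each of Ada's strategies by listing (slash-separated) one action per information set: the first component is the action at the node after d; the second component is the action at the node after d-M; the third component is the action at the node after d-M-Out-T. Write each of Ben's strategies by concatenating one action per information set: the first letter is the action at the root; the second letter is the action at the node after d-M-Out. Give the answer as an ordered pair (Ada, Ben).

Trace the play path from the root:
  Ben plays d
  Ada plays M at [d]
  Ada plays Stay at [d-M]
→ terminal payoff (4, 4).
(Ada's choice at the node after d-M-Out-T is never reached on this path, so it doesn't affect the outcome.)

(4, 4)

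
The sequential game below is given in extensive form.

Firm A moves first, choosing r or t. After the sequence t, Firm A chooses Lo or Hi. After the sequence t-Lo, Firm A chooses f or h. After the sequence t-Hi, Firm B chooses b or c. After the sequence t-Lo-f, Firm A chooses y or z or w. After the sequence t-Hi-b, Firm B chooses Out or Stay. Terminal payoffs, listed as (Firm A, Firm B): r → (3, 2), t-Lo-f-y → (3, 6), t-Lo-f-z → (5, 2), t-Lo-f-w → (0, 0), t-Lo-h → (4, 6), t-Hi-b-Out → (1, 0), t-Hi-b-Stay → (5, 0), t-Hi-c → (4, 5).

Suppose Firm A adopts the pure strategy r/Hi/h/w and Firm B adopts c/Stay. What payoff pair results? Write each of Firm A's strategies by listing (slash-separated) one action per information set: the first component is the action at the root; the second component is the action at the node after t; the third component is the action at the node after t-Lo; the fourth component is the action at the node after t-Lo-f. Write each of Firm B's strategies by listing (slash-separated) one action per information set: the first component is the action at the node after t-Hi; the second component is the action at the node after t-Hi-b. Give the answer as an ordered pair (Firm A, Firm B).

Trace the play path from the root:
  Firm A plays r
→ terminal payoff (3, 2).
(Firm A's choice at the node after t is never reached on this path, so it doesn't affect the outcome.)

(3, 2)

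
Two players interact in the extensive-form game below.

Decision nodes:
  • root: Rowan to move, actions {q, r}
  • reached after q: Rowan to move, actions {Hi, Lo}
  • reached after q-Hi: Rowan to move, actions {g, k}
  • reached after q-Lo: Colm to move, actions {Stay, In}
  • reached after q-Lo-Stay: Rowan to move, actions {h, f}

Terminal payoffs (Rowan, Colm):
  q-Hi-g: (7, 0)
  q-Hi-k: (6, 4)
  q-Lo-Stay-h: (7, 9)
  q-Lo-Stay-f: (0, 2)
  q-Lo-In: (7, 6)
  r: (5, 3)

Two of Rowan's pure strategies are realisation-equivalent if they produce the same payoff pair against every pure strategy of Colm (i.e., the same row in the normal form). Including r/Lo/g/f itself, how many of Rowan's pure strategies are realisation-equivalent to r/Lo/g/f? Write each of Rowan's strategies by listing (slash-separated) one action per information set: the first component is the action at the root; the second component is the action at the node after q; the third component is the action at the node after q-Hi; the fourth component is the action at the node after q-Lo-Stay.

8

Row for r/Lo/g/f (columns Stay, In): (5,3) (5,3).
Under r/Lo/g/f, Rowan's choice at the node after q and at the node after q-Hi and at the node after q-Lo-Stay can never be reached regardless of what Colm does, so varying those choices leaves every outcome unchanged.
Holding the reachable choices fixed and varying the unreachable ones freely already gives 2 × 2 × 2 = 8 equivalent strategies.
No other strategy reproduces this row, so those 8 are the full class: r/Hi/g/h, r/Hi/g/f, r/Hi/k/h, r/Hi/k/f, r/Lo/g/h, r/Lo/g/f, r/Lo/k/h, r/Lo/k/f.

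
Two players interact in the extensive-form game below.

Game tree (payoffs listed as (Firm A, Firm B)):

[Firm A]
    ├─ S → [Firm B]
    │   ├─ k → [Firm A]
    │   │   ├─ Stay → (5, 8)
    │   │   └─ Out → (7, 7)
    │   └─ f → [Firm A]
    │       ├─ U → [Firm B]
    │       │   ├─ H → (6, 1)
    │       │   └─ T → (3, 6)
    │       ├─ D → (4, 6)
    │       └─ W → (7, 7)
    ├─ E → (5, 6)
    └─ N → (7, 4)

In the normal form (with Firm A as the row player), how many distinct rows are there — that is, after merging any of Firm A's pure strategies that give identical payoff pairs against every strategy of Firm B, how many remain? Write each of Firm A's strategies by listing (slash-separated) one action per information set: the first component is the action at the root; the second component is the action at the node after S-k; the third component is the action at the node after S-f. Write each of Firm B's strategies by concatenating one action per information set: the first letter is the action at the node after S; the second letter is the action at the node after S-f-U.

8

Firm A has 18 pure strategies: S/Stay/U, S/Stay/D, S/Stay/W, S/Out/U, S/Out/D, S/Out/W, E/Stay/U, E/Stay/D, E/Stay/W, E/Out/U, E/Out/D, E/Out/W, N/Stay/U, N/Stay/D, N/Stay/W, N/Out/U, N/Out/D, N/Out/W. Columns: kH, kT, fH, fT.
{S/Stay/U} → row (5,8) (5,8) (6,1) (3,6)
{S/Stay/D} → row (5,8) (5,8) (4,6) (4,6)
{S/Stay/W} → row (5,8) (5,8) (7,7) (7,7)
{S/Out/U} → row (7,7) (7,7) (6,1) (3,6)
{S/Out/D} → row (7,7) (7,7) (4,6) (4,6)
{S/Out/W} → row (7,7) (7,7) (7,7) (7,7)
{E/Stay/U, E/Stay/D, E/Stay/W, E/Out/U, E/Out/D, E/Out/W} → row (5,6) (5,6) (5,6) (5,6)
{N/Stay/U, N/Stay/D, N/Stay/W, N/Out/U, N/Out/D, N/Out/W} → row (7,4) (7,4) (7,4) (7,4)
That's 8 distinct rows out of 18 strategies.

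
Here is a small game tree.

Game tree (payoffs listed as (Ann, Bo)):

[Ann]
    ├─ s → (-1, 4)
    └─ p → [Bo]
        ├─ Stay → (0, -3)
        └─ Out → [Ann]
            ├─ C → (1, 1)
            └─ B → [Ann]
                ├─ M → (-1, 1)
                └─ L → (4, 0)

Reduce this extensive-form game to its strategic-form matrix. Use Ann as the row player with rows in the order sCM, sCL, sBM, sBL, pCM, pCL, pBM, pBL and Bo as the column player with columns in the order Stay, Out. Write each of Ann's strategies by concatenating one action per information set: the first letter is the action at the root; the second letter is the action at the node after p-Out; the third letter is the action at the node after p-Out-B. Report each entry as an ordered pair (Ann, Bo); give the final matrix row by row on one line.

         Stay      Out
 sCM   (-1,4)   (-1,4)
 sCL   (-1,4)   (-1,4)
 sBM   (-1,4)   (-1,4)
 sBL   (-1,4)   (-1,4)
 pCM   (0,-3)    (1,1)
 pCL   (0,-3)    (1,1)
 pBM   (0,-3)   (-1,1)
 pBL   (0,-3)    (4,0)

sCM: (-1,4) (-1,4) | sCL: (-1,4) (-1,4) | sBM: (-1,4) (-1,4) | sBL: (-1,4) (-1,4) | pCM: (0,-3) (1,1) | pCL: (0,-3) (1,1) | pBM: (0,-3) (-1,1) | pBL: (0,-3) (4,0)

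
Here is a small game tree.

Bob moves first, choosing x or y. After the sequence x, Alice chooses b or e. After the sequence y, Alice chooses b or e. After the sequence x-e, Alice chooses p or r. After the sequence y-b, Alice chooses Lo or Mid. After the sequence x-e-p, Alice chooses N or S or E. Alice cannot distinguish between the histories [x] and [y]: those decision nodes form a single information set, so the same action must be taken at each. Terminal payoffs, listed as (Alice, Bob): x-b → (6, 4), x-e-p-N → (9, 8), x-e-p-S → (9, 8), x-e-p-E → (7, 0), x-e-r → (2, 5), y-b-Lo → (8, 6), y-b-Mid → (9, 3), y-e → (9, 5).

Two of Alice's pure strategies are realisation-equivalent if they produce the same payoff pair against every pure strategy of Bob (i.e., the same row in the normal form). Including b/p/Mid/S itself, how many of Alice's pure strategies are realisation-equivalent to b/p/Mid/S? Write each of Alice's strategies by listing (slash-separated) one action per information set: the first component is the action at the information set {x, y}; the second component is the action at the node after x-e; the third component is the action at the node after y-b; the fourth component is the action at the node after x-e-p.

6

Row for b/p/Mid/S (columns x, y): (6,4) (9,3).
Under b/p/Mid/S, Alice's choice at the node after x-e and at the node after x-e-p can never be reached regardless of what Bob does, so varying those choices leaves every outcome unchanged.
Holding the reachable choices fixed and varying the unreachable ones freely already gives 2 × 3 = 6 equivalent strategies.
No other strategy reproduces this row, so those 6 are the full class: b/p/Mid/N, b/p/Mid/S, b/p/Mid/E, b/r/Mid/N, b/r/Mid/S, b/r/Mid/E.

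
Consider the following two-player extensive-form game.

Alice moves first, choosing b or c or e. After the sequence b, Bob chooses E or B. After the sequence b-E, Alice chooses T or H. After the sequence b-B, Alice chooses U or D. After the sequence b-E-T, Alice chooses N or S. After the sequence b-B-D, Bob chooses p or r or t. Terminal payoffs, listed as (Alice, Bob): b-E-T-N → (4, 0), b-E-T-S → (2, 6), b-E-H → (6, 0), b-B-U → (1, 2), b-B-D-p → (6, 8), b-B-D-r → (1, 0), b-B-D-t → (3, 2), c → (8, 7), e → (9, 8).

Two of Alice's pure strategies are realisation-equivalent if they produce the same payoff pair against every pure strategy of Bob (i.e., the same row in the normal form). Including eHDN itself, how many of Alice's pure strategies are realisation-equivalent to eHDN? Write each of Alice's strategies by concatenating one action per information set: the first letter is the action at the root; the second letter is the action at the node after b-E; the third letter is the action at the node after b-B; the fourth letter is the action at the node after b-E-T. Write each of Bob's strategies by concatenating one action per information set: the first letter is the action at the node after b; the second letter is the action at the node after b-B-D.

8

Row for eHDN (columns Ep, Er, Et, Bp, Br, Bt): (9,8) (9,8) (9,8) (9,8) (9,8) (9,8).
Under eHDN, Alice's choice at the node after b-E and at the node after b-B and at the node after b-E-T can never be reached regardless of what Bob does, so varying those choices leaves every outcome unchanged.
Holding the reachable choices fixed and varying the unreachable ones freely already gives 2 × 2 × 2 = 8 equivalent strategies.
No other strategy reproduces this row, so those 8 are the full class: eTUN, eTUS, eTDN, eTDS, eHUN, eHUS, eHDN, eHDS.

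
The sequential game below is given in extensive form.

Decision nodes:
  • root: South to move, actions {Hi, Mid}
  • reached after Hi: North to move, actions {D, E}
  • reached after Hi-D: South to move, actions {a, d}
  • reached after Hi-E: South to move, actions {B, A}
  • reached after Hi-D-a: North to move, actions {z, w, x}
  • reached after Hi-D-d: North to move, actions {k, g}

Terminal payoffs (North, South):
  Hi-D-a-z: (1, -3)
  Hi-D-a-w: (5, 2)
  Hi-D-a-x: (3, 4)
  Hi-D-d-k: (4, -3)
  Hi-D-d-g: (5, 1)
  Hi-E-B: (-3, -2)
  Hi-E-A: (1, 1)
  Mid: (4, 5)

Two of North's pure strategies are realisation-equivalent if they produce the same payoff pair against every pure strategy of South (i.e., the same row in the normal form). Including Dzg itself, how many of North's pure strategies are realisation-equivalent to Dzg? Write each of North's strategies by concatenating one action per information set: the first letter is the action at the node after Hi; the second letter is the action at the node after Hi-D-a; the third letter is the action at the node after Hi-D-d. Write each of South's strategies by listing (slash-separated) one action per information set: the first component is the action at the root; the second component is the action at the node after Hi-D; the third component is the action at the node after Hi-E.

1

Row for Dzg (columns Hi/a/B, Hi/a/A, Hi/d/B, Hi/d/A, Mid/a/B, Mid/a/A, Mid/d/B, Mid/d/A): (1,-3) (1,-3) (5,1) (5,1) (4,5) (4,5) (4,5) (4,5).
Every one of North's information sets is on the play path for some reply by South when North follows Dzg.
Changing the action at any of them therefore changes at least one column, so only Dzg itself gives this row.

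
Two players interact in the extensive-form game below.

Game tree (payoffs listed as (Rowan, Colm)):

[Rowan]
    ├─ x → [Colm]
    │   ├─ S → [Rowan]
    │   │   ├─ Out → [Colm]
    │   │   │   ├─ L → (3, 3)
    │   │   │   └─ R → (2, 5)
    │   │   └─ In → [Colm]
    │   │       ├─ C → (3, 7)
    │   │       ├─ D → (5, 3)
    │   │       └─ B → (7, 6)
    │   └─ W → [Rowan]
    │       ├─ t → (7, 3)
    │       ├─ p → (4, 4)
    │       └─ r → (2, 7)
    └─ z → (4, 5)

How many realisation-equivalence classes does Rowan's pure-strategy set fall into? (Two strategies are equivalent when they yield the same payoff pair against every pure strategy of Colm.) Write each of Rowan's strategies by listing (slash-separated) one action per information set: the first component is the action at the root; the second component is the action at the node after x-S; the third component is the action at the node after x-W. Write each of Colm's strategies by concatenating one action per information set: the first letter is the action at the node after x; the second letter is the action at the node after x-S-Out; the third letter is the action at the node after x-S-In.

Rowan has 12 pure strategies: x/Out/t, x/Out/p, x/Out/r, x/In/t, x/In/p, x/In/r, z/Out/t, z/Out/p, z/Out/r, z/In/t, z/In/p, z/In/r. Columns: SLC, SLD, SLB, SRC, SRD, SRB, WLC, WLD, WLB, WRC, WRD, WRB.
{x/Out/t} → row (3,3) (3,3) (3,3) (2,5) (2,5) (2,5) (7,3) (7,3) (7,3) (7,3) (7,3) (7,3)
{x/Out/p} → row (3,3) (3,3) (3,3) (2,5) (2,5) (2,5) (4,4) (4,4) (4,4) (4,4) (4,4) (4,4)
{x/Out/r} → row (3,3) (3,3) (3,3) (2,5) (2,5) (2,5) (2,7) (2,7) (2,7) (2,7) (2,7) (2,7)
{x/In/t} → row (3,7) (5,3) (7,6) (3,7) (5,3) (7,6) (7,3) (7,3) (7,3) (7,3) (7,3) (7,3)
{x/In/p} → row (3,7) (5,3) (7,6) (3,7) (5,3) (7,6) (4,4) (4,4) (4,4) (4,4) (4,4) (4,4)
{x/In/r} → row (3,7) (5,3) (7,6) (3,7) (5,3) (7,6) (2,7) (2,7) (2,7) (2,7) (2,7) (2,7)
{z/Out/t, z/Out/p, z/Out/r, z/In/t, z/In/p, z/In/r} → row (4,5) (4,5) (4,5) (4,5) (4,5) (4,5) (4,5) (4,5) (4,5) (4,5) (4,5) (4,5)
That's 7 distinct rows out of 12 strategies.

7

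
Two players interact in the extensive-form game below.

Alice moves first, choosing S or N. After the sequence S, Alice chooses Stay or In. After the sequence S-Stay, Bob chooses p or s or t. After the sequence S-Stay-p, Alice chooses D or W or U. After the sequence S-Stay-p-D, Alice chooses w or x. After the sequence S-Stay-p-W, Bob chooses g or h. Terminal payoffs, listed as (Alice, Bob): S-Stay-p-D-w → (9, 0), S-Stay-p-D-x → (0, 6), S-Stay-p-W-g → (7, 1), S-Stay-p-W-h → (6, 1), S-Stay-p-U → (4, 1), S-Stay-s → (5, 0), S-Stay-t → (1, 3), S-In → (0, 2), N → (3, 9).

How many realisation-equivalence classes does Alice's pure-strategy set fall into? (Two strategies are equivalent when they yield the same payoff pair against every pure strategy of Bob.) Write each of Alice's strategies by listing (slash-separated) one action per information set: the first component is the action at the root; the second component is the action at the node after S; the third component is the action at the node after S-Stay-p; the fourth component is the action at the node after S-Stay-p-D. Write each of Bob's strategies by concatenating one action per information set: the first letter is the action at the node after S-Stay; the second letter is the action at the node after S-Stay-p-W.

Alice has 24 pure strategies: S/Stay/D/w, S/Stay/D/x, S/Stay/W/w, S/Stay/W/x, S/Stay/U/w, S/Stay/U/x, S/In/D/w, S/In/D/x, S/In/W/w, S/In/W/x, S/In/U/w, S/In/U/x, N/Stay/D/w, N/Stay/D/x, N/Stay/W/w, N/Stay/W/x, N/Stay/U/w, N/Stay/U/x, N/In/D/w, N/In/D/x, N/In/W/w, N/In/W/x, N/In/U/w, N/In/U/x. Columns: pg, ph, sg, sh, tg, th.
{S/Stay/D/w} → row (9,0) (9,0) (5,0) (5,0) (1,3) (1,3)
{S/Stay/D/x} → row (0,6) (0,6) (5,0) (5,0) (1,3) (1,3)
{S/Stay/W/w, S/Stay/W/x} → row (7,1) (6,1) (5,0) (5,0) (1,3) (1,3)
{S/Stay/U/w, S/Stay/U/x} → row (4,1) (4,1) (5,0) (5,0) (1,3) (1,3)
{S/In/D/w, S/In/D/x, S/In/W/w, S/In/W/x, S/In/U/w, S/In/U/x} → row (0,2) (0,2) (0,2) (0,2) (0,2) (0,2)
{N/Stay/D/w, N/Stay/D/x, N/Stay/W/w, N/Stay/W/x, N/Stay/U/w, N/Stay/U/x, N/In/D/w, N/In/D/x, N/In/W/w, N/In/W/x, N/In/U/w, N/In/U/x} → row (3,9) (3,9) (3,9) (3,9) (3,9) (3,9)
That's 6 distinct rows out of 24 strategies.

6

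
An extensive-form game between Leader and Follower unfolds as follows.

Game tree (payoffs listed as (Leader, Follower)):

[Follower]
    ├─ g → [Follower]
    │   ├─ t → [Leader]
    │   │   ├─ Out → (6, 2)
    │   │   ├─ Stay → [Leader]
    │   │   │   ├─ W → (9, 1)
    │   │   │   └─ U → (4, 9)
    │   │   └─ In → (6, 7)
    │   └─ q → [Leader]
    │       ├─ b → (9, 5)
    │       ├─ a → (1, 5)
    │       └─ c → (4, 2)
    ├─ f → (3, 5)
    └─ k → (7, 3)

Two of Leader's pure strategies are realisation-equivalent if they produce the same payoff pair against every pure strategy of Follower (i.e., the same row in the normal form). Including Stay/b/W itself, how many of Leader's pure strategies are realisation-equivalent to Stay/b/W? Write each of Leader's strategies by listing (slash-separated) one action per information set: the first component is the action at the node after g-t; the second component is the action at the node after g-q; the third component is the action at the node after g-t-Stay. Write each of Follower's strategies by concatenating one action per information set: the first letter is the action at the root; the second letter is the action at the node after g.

Row for Stay/b/W (columns gt, gq, ft, fq, kt, kq): (9,1) (9,5) (3,5) (3,5) (7,3) (7,3).
Every one of Leader's information sets is on the play path for some reply by Follower when Leader follows Stay/b/W.
Changing the action at any of them therefore changes at least one column, so only Stay/b/W itself gives this row.

1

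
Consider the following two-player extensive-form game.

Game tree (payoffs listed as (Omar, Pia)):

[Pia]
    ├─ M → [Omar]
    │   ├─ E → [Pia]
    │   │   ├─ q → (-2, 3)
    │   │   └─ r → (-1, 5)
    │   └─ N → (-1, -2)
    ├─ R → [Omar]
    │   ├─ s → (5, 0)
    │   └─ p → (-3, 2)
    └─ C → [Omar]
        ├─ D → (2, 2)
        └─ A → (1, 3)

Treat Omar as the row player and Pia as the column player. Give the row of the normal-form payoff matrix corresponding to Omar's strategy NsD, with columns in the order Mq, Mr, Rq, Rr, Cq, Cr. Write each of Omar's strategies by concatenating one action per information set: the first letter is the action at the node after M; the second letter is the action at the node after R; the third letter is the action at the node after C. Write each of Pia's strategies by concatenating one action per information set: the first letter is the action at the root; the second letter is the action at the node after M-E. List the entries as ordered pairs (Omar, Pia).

vs Mq: Pia plays M → Omar plays N at [M] → (-1, -2)
vs Mr: Pia plays M → Omar plays N at [M] → (-1, -2)
vs Rq: Pia plays R → Omar plays s at [R] → (5, 0)
vs Rr: Pia plays R → Omar plays s at [R] → (5, 0)
vs Cq: Pia plays C → Omar plays D at [C] → (2, 2)
vs Cr: Pia plays C → Omar plays D at [C] → (2, 2)

(-1,-2) (-1,-2) (5,0) (5,0) (2,2) (2,2)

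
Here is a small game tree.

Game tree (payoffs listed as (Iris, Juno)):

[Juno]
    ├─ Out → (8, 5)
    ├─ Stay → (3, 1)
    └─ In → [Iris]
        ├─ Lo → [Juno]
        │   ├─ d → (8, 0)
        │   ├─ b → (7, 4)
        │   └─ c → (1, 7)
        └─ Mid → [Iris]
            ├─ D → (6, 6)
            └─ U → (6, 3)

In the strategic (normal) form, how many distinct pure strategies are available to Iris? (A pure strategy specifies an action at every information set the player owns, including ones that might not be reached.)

Iris owns the node after In with actions {Lo, Mid} — two choices.
Iris owns the node after In-Mid with actions {D, U} — two choices.
A pure strategy fixes one action at each information set independently, so the count is the product 2 × 2 = 4.

4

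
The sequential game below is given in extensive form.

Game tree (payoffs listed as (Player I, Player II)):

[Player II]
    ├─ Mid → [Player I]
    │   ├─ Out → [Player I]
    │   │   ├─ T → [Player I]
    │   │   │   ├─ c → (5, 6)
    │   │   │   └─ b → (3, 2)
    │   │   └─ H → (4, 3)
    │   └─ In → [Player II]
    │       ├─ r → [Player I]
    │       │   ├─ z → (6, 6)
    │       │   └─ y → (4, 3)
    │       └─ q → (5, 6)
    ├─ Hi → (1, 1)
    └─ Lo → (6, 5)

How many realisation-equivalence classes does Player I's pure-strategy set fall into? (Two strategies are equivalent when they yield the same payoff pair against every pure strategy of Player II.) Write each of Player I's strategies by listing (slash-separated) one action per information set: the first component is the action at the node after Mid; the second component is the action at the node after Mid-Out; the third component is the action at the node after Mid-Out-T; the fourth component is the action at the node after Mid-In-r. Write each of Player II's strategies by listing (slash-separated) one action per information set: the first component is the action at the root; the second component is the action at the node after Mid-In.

Player I has 16 pure strategies: Out/T/c/z, Out/T/c/y, Out/T/b/z, Out/T/b/y, Out/H/c/z, Out/H/c/y, Out/H/b/z, Out/H/b/y, In/T/c/z, In/T/c/y, In/T/b/z, In/T/b/y, In/H/c/z, In/H/c/y, In/H/b/z, In/H/b/y. Columns: Mid/r, Mid/q, Hi/r, Hi/q, Lo/r, Lo/q.
{Out/T/c/z, Out/T/c/y} → row (5,6) (5,6) (1,1) (1,1) (6,5) (6,5)
{Out/T/b/z, Out/T/b/y} → row (3,2) (3,2) (1,1) (1,1) (6,5) (6,5)
{Out/H/c/z, Out/H/c/y, Out/H/b/z, Out/H/b/y} → row (4,3) (4,3) (1,1) (1,1) (6,5) (6,5)
{In/T/c/z, In/T/b/z, In/H/c/z, In/H/b/z} → row (6,6) (5,6) (1,1) (1,1) (6,5) (6,5)
{In/T/c/y, In/T/b/y, In/H/c/y, In/H/b/y} → row (4,3) (5,6) (1,1) (1,1) (6,5) (6,5)
That's 5 distinct rows out of 16 strategies.

5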